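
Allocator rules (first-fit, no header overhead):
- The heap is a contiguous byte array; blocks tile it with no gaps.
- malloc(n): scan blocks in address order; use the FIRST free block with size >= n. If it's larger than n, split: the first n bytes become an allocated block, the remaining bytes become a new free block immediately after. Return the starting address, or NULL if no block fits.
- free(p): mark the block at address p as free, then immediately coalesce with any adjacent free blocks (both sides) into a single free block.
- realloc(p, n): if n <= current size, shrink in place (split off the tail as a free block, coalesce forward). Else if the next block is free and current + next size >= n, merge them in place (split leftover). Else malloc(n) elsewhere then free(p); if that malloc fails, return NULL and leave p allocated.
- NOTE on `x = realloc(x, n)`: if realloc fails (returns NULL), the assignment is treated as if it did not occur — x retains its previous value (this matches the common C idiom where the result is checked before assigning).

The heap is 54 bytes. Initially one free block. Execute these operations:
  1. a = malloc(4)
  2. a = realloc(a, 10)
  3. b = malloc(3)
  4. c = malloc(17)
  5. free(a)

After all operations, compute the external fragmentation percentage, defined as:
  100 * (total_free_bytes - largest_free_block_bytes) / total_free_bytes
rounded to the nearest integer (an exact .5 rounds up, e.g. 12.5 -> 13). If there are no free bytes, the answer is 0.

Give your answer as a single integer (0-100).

Op 1: a = malloc(4) -> a = 0; heap: [0-3 ALLOC][4-53 FREE]
Op 2: a = realloc(a, 10) -> a = 0; heap: [0-9 ALLOC][10-53 FREE]
Op 3: b = malloc(3) -> b = 10; heap: [0-9 ALLOC][10-12 ALLOC][13-53 FREE]
Op 4: c = malloc(17) -> c = 13; heap: [0-9 ALLOC][10-12 ALLOC][13-29 ALLOC][30-53 FREE]
Op 5: free(a) -> (freed a); heap: [0-9 FREE][10-12 ALLOC][13-29 ALLOC][30-53 FREE]
Free blocks: [10 24] total_free=34 largest=24 -> 100*(34-24)/34 = 1000/34 ≈ 29.412 -> rounds to 29

Answer: 29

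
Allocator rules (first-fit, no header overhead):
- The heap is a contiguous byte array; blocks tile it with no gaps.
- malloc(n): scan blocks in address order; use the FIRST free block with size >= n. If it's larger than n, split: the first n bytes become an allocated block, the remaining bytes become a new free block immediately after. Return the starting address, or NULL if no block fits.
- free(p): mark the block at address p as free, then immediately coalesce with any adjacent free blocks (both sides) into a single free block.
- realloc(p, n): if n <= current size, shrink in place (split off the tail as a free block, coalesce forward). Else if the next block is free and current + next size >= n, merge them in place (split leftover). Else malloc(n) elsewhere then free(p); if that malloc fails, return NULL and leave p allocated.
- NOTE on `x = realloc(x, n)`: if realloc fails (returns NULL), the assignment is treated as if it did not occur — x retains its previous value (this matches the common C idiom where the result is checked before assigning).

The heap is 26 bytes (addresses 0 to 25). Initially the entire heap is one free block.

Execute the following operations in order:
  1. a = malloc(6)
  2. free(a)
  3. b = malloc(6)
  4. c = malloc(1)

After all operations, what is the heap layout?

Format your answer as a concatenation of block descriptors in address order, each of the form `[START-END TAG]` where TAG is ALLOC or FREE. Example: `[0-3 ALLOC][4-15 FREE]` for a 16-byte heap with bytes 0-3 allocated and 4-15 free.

Op 1: a = malloc(6) -> a = 0; heap: [0-5 ALLOC][6-25 FREE]
Op 2: free(a) -> (freed a); heap: [0-25 FREE]
Op 3: b = malloc(6) -> b = 0; heap: [0-5 ALLOC][6-25 FREE]
Op 4: c = malloc(1) -> c = 6; heap: [0-5 ALLOC][6-6 ALLOC][7-25 FREE]

Answer: [0-5 ALLOC][6-6 ALLOC][7-25 FREE]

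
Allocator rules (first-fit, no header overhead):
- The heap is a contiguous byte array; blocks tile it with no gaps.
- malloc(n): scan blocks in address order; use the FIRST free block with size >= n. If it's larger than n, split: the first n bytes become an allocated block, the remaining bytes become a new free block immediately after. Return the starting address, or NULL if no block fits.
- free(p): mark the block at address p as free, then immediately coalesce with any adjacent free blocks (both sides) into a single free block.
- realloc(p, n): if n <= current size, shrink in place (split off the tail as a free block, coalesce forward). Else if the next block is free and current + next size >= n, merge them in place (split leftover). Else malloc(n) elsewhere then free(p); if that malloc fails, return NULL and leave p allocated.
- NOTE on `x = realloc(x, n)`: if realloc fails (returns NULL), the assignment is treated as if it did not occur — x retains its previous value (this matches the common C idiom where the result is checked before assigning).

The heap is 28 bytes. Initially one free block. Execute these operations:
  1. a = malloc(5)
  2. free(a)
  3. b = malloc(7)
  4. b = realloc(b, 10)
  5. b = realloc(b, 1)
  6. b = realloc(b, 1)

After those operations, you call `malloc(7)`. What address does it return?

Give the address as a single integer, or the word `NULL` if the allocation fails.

Answer: 1

Derivation:
Op 1: a = malloc(5) -> a = 0; heap: [0-4 ALLOC][5-27 FREE]
Op 2: free(a) -> (freed a); heap: [0-27 FREE]
Op 3: b = malloc(7) -> b = 0; heap: [0-6 ALLOC][7-27 FREE]
Op 4: b = realloc(b, 10) -> b = 0; heap: [0-9 ALLOC][10-27 FREE]
Op 5: b = realloc(b, 1) -> b = 0; heap: [0-0 ALLOC][1-27 FREE]
Op 6: b = realloc(b, 1) -> b = 0; heap: [0-0 ALLOC][1-27 FREE]
malloc(7): first-fit scan over [0-0 ALLOC][1-27 FREE] -> 1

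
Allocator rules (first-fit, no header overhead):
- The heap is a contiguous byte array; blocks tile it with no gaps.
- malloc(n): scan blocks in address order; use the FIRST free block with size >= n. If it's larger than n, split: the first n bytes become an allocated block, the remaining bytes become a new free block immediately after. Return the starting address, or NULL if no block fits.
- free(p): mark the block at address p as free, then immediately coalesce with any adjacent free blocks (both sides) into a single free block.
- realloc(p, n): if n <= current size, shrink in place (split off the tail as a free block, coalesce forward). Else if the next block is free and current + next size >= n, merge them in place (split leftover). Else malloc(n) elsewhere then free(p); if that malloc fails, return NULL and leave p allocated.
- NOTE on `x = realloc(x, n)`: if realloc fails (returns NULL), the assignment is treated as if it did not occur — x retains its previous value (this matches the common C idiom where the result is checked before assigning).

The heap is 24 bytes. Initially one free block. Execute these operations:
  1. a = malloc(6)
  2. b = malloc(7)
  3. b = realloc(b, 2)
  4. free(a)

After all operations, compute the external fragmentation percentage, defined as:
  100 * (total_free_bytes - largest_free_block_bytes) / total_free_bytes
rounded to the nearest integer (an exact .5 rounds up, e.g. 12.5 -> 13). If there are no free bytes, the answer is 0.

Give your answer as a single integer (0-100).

Answer: 27

Derivation:
Op 1: a = malloc(6) -> a = 0; heap: [0-5 ALLOC][6-23 FREE]
Op 2: b = malloc(7) -> b = 6; heap: [0-5 ALLOC][6-12 ALLOC][13-23 FREE]
Op 3: b = realloc(b, 2) -> b = 6; heap: [0-5 ALLOC][6-7 ALLOC][8-23 FREE]
Op 4: free(a) -> (freed a); heap: [0-5 FREE][6-7 ALLOC][8-23 FREE]
Free blocks: [6 16] total_free=22 largest=16 -> 100*(22-16)/22 = 600/22 ≈ 27.273 -> rounds to 27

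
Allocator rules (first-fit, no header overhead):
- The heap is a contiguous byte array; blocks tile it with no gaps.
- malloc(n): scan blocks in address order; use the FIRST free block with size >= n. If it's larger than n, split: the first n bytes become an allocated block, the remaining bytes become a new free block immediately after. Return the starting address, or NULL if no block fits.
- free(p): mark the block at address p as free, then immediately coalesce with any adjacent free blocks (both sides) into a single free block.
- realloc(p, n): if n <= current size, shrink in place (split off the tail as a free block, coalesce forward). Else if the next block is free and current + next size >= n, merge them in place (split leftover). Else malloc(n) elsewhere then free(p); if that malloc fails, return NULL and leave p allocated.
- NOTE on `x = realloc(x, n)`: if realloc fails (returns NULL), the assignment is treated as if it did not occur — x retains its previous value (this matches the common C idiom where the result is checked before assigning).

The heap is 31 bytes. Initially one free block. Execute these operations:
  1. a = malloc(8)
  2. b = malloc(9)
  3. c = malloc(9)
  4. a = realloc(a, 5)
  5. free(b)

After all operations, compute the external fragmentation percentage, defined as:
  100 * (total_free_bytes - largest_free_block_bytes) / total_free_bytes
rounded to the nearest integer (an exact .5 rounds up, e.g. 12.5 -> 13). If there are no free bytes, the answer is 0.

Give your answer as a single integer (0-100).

Answer: 29

Derivation:
Op 1: a = malloc(8) -> a = 0; heap: [0-7 ALLOC][8-30 FREE]
Op 2: b = malloc(9) -> b = 8; heap: [0-7 ALLOC][8-16 ALLOC][17-30 FREE]
Op 3: c = malloc(9) -> c = 17; heap: [0-7 ALLOC][8-16 ALLOC][17-25 ALLOC][26-30 FREE]
Op 4: a = realloc(a, 5) -> a = 0; heap: [0-4 ALLOC][5-7 FREE][8-16 ALLOC][17-25 ALLOC][26-30 FREE]
Op 5: free(b) -> (freed b); heap: [0-4 ALLOC][5-16 FREE][17-25 ALLOC][26-30 FREE]
Free blocks: [12 5] total_free=17 largest=12 -> 100*(17-12)/17 = 500/17 ≈ 29.412 -> rounds to 29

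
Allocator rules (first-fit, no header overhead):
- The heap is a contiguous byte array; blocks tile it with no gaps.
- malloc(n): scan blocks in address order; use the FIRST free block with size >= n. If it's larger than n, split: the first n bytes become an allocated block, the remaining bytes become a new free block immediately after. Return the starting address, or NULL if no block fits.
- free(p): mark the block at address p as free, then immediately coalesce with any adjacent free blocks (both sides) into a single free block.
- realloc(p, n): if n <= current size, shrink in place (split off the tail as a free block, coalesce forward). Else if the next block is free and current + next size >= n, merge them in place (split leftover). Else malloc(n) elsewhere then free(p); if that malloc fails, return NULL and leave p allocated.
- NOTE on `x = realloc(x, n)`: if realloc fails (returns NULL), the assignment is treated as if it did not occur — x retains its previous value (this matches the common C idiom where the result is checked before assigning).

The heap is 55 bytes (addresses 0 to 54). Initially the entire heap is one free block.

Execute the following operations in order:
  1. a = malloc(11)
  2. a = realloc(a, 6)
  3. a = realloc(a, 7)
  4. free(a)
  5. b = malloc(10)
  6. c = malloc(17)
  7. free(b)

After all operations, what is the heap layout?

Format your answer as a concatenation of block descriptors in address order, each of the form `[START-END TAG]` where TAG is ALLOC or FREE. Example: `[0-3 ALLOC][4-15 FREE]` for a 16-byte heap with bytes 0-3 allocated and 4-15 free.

Op 1: a = malloc(11) -> a = 0; heap: [0-10 ALLOC][11-54 FREE]
Op 2: a = realloc(a, 6) -> a = 0; heap: [0-5 ALLOC][6-54 FREE]
Op 3: a = realloc(a, 7) -> a = 0; heap: [0-6 ALLOC][7-54 FREE]
Op 4: free(a) -> (freed a); heap: [0-54 FREE]
Op 5: b = malloc(10) -> b = 0; heap: [0-9 ALLOC][10-54 FREE]
Op 6: c = malloc(17) -> c = 10; heap: [0-9 ALLOC][10-26 ALLOC][27-54 FREE]
Op 7: free(b) -> (freed b); heap: [0-9 FREE][10-26 ALLOC][27-54 FREE]

Answer: [0-9 FREE][10-26 ALLOC][27-54 FREE]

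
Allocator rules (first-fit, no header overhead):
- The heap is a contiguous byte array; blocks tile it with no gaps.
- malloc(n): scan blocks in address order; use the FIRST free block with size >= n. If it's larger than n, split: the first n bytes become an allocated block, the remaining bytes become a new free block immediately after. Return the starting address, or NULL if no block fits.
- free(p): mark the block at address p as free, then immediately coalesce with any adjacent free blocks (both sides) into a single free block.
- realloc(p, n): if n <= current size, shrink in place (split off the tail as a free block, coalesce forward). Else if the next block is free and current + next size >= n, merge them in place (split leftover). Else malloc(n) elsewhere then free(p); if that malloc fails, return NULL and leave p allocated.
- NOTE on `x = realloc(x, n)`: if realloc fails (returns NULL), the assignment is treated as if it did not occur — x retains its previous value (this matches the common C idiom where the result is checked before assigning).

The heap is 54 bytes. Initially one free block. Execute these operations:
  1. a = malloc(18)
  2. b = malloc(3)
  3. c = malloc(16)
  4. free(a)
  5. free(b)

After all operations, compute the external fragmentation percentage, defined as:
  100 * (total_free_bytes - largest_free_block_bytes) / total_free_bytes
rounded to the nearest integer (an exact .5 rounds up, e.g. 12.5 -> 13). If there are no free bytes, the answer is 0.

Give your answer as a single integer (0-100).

Op 1: a = malloc(18) -> a = 0; heap: [0-17 ALLOC][18-53 FREE]
Op 2: b = malloc(3) -> b = 18; heap: [0-17 ALLOC][18-20 ALLOC][21-53 FREE]
Op 3: c = malloc(16) -> c = 21; heap: [0-17 ALLOC][18-20 ALLOC][21-36 ALLOC][37-53 FREE]
Op 4: free(a) -> (freed a); heap: [0-17 FREE][18-20 ALLOC][21-36 ALLOC][37-53 FREE]
Op 5: free(b) -> (freed b); heap: [0-20 FREE][21-36 ALLOC][37-53 FREE]
Free blocks: [21 17] total_free=38 largest=21 -> 100*(38-21)/38 = 1700/38 ≈ 44.737 -> rounds to 45

Answer: 45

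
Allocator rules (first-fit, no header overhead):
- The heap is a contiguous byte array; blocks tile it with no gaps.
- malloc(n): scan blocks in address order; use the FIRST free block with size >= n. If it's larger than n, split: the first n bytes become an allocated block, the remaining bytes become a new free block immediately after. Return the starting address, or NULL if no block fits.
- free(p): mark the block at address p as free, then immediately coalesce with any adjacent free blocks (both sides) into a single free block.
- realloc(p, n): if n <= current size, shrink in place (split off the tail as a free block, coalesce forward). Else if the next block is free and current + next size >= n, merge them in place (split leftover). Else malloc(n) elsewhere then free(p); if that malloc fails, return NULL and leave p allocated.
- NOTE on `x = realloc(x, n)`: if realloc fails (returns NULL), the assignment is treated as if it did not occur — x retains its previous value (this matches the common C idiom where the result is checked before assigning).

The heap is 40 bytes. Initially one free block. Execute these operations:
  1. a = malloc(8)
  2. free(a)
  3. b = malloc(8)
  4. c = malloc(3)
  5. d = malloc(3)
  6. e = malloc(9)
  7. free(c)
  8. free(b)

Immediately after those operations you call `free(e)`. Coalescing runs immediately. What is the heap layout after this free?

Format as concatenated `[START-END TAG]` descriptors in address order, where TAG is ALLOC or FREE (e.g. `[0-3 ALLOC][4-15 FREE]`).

Answer: [0-10 FREE][11-13 ALLOC][14-39 FREE]

Derivation:
Op 1: a = malloc(8) -> a = 0; heap: [0-7 ALLOC][8-39 FREE]
Op 2: free(a) -> (freed a); heap: [0-39 FREE]
Op 3: b = malloc(8) -> b = 0; heap: [0-7 ALLOC][8-39 FREE]
Op 4: c = malloc(3) -> c = 8; heap: [0-7 ALLOC][8-10 ALLOC][11-39 FREE]
Op 5: d = malloc(3) -> d = 11; heap: [0-7 ALLOC][8-10 ALLOC][11-13 ALLOC][14-39 FREE]
Op 6: e = malloc(9) -> e = 14; heap: [0-7 ALLOC][8-10 ALLOC][11-13 ALLOC][14-22 ALLOC][23-39 FREE]
Op 7: free(c) -> (freed c); heap: [0-7 ALLOC][8-10 FREE][11-13 ALLOC][14-22 ALLOC][23-39 FREE]
Op 8: free(b) -> (freed b); heap: [0-10 FREE][11-13 ALLOC][14-22 ALLOC][23-39 FREE]
free(e): e = 14 -> block [14-22 ALLOC]; mark free, coalesce with adjacent free neighbors -> [0-10 FREE][11-13 ALLOC][14-39 FREE]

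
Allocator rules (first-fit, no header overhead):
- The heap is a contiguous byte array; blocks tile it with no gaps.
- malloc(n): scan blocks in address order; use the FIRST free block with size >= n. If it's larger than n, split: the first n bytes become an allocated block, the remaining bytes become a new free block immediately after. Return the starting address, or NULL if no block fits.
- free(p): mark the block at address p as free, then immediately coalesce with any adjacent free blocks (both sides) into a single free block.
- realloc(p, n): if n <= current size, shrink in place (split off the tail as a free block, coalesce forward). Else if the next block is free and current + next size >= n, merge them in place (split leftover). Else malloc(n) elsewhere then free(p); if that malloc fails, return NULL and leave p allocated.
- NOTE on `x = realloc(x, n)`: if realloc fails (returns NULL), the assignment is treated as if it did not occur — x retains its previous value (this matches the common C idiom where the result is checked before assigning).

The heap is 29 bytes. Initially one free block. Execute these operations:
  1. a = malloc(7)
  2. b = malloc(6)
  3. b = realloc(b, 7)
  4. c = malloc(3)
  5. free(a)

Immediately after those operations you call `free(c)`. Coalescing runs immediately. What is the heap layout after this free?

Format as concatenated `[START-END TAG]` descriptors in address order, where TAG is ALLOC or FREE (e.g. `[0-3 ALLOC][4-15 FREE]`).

Op 1: a = malloc(7) -> a = 0; heap: [0-6 ALLOC][7-28 FREE]
Op 2: b = malloc(6) -> b = 7; heap: [0-6 ALLOC][7-12 ALLOC][13-28 FREE]
Op 3: b = realloc(b, 7) -> b = 7; heap: [0-6 ALLOC][7-13 ALLOC][14-28 FREE]
Op 4: c = malloc(3) -> c = 14; heap: [0-6 ALLOC][7-13 ALLOC][14-16 ALLOC][17-28 FREE]
Op 5: free(a) -> (freed a); heap: [0-6 FREE][7-13 ALLOC][14-16 ALLOC][17-28 FREE]
free(c): c = 14 -> block [14-16 ALLOC]; mark free, coalesce with adjacent free neighbors -> [0-6 FREE][7-13 ALLOC][14-28 FREE]

Answer: [0-6 FREE][7-13 ALLOC][14-28 FREE]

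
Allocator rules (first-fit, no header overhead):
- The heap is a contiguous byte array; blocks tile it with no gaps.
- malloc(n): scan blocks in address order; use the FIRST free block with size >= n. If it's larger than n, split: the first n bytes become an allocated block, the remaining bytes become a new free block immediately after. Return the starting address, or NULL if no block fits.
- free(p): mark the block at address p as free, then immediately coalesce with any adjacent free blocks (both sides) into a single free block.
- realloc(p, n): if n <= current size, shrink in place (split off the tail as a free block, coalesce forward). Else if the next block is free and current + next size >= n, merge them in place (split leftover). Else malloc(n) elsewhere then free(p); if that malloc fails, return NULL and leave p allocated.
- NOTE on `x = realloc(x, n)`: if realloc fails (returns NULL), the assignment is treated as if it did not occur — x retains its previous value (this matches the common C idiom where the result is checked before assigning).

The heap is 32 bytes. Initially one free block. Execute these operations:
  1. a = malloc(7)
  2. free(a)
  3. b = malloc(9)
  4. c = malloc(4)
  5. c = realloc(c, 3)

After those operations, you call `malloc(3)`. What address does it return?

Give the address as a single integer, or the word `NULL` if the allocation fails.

Op 1: a = malloc(7) -> a = 0; heap: [0-6 ALLOC][7-31 FREE]
Op 2: free(a) -> (freed a); heap: [0-31 FREE]
Op 3: b = malloc(9) -> b = 0; heap: [0-8 ALLOC][9-31 FREE]
Op 4: c = malloc(4) -> c = 9; heap: [0-8 ALLOC][9-12 ALLOC][13-31 FREE]
Op 5: c = realloc(c, 3) -> c = 9; heap: [0-8 ALLOC][9-11 ALLOC][12-31 FREE]
malloc(3): first-fit scan over [0-8 ALLOC][9-11 ALLOC][12-31 FREE] -> 12

Answer: 12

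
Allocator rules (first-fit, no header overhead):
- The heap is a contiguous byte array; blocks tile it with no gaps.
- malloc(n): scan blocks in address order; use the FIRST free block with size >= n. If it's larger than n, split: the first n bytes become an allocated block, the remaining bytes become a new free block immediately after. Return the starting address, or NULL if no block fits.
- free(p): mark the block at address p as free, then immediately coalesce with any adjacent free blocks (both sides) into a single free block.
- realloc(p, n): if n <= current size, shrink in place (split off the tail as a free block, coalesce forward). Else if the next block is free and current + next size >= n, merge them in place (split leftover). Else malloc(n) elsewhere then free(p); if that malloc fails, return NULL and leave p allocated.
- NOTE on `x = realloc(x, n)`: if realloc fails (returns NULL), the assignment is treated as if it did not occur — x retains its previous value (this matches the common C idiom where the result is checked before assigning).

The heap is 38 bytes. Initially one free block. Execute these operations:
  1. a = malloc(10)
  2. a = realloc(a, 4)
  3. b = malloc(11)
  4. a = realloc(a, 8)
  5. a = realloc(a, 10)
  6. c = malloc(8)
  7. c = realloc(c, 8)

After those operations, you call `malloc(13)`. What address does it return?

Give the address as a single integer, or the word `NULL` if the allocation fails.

Op 1: a = malloc(10) -> a = 0; heap: [0-9 ALLOC][10-37 FREE]
Op 2: a = realloc(a, 4) -> a = 0; heap: [0-3 ALLOC][4-37 FREE]
Op 3: b = malloc(11) -> b = 4; heap: [0-3 ALLOC][4-14 ALLOC][15-37 FREE]
Op 4: a = realloc(a, 8) -> a = 15; heap: [0-3 FREE][4-14 ALLOC][15-22 ALLOC][23-37 FREE]
Op 5: a = realloc(a, 10) -> a = 15; heap: [0-3 FREE][4-14 ALLOC][15-24 ALLOC][25-37 FREE]
Op 6: c = malloc(8) -> c = 25; heap: [0-3 FREE][4-14 ALLOC][15-24 ALLOC][25-32 ALLOC][33-37 FREE]
Op 7: c = realloc(c, 8) -> c = 25; heap: [0-3 FREE][4-14 ALLOC][15-24 ALLOC][25-32 ALLOC][33-37 FREE]
malloc(13): first-fit scan over [0-3 FREE][4-14 ALLOC][15-24 ALLOC][25-32 ALLOC][33-37 FREE] -> NULL

Answer: NULL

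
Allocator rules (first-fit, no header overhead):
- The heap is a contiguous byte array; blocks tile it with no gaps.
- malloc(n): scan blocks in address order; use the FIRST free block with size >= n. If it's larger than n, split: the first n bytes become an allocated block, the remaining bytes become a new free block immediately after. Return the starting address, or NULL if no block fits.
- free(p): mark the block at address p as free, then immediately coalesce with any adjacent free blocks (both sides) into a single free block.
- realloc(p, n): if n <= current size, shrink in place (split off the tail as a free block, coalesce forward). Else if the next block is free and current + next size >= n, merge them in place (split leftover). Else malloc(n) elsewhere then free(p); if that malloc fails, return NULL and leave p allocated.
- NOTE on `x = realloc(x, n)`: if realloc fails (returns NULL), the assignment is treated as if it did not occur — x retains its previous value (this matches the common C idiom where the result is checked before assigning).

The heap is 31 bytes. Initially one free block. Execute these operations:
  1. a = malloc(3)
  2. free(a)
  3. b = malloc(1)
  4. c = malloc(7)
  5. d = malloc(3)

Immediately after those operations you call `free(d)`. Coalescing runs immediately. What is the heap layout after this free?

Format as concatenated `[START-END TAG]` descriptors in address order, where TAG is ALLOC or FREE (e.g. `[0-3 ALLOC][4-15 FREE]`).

Answer: [0-0 ALLOC][1-7 ALLOC][8-30 FREE]

Derivation:
Op 1: a = malloc(3) -> a = 0; heap: [0-2 ALLOC][3-30 FREE]
Op 2: free(a) -> (freed a); heap: [0-30 FREE]
Op 3: b = malloc(1) -> b = 0; heap: [0-0 ALLOC][1-30 FREE]
Op 4: c = malloc(7) -> c = 1; heap: [0-0 ALLOC][1-7 ALLOC][8-30 FREE]
Op 5: d = malloc(3) -> d = 8; heap: [0-0 ALLOC][1-7 ALLOC][8-10 ALLOC][11-30 FREE]
free(d): d = 8 -> block [8-10 ALLOC]; mark free, coalesce with adjacent free neighbors -> [0-0 ALLOC][1-7 ALLOC][8-30 FREE]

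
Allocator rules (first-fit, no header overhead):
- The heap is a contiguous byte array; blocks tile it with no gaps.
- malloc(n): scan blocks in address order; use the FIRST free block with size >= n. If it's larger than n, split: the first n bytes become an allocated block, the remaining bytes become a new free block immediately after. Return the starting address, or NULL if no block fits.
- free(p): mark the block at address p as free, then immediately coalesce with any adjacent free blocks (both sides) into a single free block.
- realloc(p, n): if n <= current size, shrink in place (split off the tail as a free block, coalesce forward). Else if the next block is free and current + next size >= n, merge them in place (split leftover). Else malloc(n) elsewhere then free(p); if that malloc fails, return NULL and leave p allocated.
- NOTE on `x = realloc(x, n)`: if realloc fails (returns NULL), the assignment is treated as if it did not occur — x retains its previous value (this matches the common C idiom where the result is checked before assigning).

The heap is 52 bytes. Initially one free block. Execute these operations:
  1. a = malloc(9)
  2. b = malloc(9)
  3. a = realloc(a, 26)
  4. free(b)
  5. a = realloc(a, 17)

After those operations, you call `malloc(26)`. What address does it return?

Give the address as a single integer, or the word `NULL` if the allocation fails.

Op 1: a = malloc(9) -> a = 0; heap: [0-8 ALLOC][9-51 FREE]
Op 2: b = malloc(9) -> b = 9; heap: [0-8 ALLOC][9-17 ALLOC][18-51 FREE]
Op 3: a = realloc(a, 26) -> a = 18; heap: [0-8 FREE][9-17 ALLOC][18-43 ALLOC][44-51 FREE]
Op 4: free(b) -> (freed b); heap: [0-17 FREE][18-43 ALLOC][44-51 FREE]
Op 5: a = realloc(a, 17) -> a = 18; heap: [0-17 FREE][18-34 ALLOC][35-51 FREE]
malloc(26): first-fit scan over [0-17 FREE][18-34 ALLOC][35-51 FREE] -> NULL

Answer: NULL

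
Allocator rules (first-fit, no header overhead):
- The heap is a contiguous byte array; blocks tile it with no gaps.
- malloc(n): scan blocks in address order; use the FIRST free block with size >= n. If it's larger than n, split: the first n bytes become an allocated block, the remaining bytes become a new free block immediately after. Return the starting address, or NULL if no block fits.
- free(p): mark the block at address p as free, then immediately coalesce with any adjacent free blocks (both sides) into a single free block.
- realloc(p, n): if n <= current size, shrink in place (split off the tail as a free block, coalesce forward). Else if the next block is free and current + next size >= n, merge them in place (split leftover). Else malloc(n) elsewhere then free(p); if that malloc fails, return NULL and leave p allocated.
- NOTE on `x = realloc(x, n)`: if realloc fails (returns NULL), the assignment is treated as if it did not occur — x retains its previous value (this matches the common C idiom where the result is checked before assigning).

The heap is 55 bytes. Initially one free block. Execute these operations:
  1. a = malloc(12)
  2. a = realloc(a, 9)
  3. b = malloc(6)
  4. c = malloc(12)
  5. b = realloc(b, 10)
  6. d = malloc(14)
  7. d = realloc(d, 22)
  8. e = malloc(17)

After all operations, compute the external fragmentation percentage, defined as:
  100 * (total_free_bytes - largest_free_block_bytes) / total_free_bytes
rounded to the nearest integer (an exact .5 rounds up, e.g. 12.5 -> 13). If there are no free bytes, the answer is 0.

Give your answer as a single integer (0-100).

Answer: 40

Derivation:
Op 1: a = malloc(12) -> a = 0; heap: [0-11 ALLOC][12-54 FREE]
Op 2: a = realloc(a, 9) -> a = 0; heap: [0-8 ALLOC][9-54 FREE]
Op 3: b = malloc(6) -> b = 9; heap: [0-8 ALLOC][9-14 ALLOC][15-54 FREE]
Op 4: c = malloc(12) -> c = 15; heap: [0-8 ALLOC][9-14 ALLOC][15-26 ALLOC][27-54 FREE]
Op 5: b = realloc(b, 10) -> b = 27; heap: [0-8 ALLOC][9-14 FREE][15-26 ALLOC][27-36 ALLOC][37-54 FREE]
Op 6: d = malloc(14) -> d = 37; heap: [0-8 ALLOC][9-14 FREE][15-26 ALLOC][27-36 ALLOC][37-50 ALLOC][51-54 FREE]
Op 7: d = realloc(d, 22) -> NULL (d unchanged); heap: [0-8 ALLOC][9-14 FREE][15-26 ALLOC][27-36 ALLOC][37-50 ALLOC][51-54 FREE]
Op 8: e = malloc(17) -> e = NULL; heap: [0-8 ALLOC][9-14 FREE][15-26 ALLOC][27-36 ALLOC][37-50 ALLOC][51-54 FREE]
Free blocks: [6 4] total_free=10 largest=6 -> 100*(10-6)/10 = 400/10 = 40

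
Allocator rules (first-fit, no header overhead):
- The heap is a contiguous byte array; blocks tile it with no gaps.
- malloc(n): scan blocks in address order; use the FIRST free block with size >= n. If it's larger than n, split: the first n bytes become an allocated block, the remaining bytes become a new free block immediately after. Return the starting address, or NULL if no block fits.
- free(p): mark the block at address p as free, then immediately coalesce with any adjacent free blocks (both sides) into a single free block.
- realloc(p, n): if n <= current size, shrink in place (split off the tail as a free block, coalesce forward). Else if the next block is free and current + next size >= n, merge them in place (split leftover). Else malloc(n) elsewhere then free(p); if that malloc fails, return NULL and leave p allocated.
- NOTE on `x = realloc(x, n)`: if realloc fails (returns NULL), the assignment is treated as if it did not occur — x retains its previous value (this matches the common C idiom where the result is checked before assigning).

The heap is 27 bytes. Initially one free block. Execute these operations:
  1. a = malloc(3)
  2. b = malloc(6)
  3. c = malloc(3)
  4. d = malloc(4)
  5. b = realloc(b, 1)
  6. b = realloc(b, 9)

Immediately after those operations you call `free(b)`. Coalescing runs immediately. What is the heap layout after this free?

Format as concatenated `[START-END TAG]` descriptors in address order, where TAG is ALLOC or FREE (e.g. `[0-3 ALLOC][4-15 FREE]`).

Op 1: a = malloc(3) -> a = 0; heap: [0-2 ALLOC][3-26 FREE]
Op 2: b = malloc(6) -> b = 3; heap: [0-2 ALLOC][3-8 ALLOC][9-26 FREE]
Op 3: c = malloc(3) -> c = 9; heap: [0-2 ALLOC][3-8 ALLOC][9-11 ALLOC][12-26 FREE]
Op 4: d = malloc(4) -> d = 12; heap: [0-2 ALLOC][3-8 ALLOC][9-11 ALLOC][12-15 ALLOC][16-26 FREE]
Op 5: b = realloc(b, 1) -> b = 3; heap: [0-2 ALLOC][3-3 ALLOC][4-8 FREE][9-11 ALLOC][12-15 ALLOC][16-26 FREE]
Op 6: b = realloc(b, 9) -> b = 16; heap: [0-2 ALLOC][3-8 FREE][9-11 ALLOC][12-15 ALLOC][16-24 ALLOC][25-26 FREE]
free(b): b = 16 -> block [16-24 ALLOC]; mark free, coalesce with adjacent free neighbors -> [0-2 ALLOC][3-8 FREE][9-11 ALLOC][12-15 ALLOC][16-26 FREE]

Answer: [0-2 ALLOC][3-8 FREE][9-11 ALLOC][12-15 ALLOC][16-26 FREE]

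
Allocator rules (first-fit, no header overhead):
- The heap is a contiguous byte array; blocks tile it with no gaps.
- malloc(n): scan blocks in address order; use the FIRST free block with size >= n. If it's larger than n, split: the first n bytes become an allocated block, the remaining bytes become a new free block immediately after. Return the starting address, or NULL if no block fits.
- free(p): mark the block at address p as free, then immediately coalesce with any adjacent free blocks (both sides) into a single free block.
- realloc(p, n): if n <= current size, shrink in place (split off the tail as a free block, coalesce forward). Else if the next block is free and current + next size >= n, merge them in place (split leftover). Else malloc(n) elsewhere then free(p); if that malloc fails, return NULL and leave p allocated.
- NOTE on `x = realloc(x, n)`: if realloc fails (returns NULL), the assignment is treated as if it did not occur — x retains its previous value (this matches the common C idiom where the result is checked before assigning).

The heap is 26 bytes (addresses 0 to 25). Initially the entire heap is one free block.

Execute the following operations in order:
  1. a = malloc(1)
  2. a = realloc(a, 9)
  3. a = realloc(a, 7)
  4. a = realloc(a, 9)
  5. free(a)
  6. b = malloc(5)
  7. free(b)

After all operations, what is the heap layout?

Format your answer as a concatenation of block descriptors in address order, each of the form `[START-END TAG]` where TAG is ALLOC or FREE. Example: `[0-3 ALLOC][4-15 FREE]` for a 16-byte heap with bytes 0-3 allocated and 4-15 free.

Answer: [0-25 FREE]

Derivation:
Op 1: a = malloc(1) -> a = 0; heap: [0-0 ALLOC][1-25 FREE]
Op 2: a = realloc(a, 9) -> a = 0; heap: [0-8 ALLOC][9-25 FREE]
Op 3: a = realloc(a, 7) -> a = 0; heap: [0-6 ALLOC][7-25 FREE]
Op 4: a = realloc(a, 9) -> a = 0; heap: [0-8 ALLOC][9-25 FREE]
Op 5: free(a) -> (freed a); heap: [0-25 FREE]
Op 6: b = malloc(5) -> b = 0; heap: [0-4 ALLOC][5-25 FREE]
Op 7: free(b) -> (freed b); heap: [0-25 FREE]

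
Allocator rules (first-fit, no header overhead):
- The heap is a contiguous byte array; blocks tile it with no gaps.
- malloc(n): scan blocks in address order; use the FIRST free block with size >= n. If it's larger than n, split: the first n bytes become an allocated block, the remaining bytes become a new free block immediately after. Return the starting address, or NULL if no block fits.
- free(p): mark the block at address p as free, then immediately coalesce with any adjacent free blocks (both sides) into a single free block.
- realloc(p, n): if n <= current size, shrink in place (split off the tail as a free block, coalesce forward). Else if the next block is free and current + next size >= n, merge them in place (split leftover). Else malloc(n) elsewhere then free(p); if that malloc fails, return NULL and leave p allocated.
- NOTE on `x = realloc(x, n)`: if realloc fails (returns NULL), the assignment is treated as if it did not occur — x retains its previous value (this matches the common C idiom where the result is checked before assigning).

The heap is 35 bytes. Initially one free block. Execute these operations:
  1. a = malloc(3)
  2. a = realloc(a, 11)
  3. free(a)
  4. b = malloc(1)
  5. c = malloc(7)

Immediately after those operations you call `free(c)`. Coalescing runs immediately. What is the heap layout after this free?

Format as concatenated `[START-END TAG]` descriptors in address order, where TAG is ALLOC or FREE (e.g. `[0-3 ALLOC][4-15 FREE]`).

Op 1: a = malloc(3) -> a = 0; heap: [0-2 ALLOC][3-34 FREE]
Op 2: a = realloc(a, 11) -> a = 0; heap: [0-10 ALLOC][11-34 FREE]
Op 3: free(a) -> (freed a); heap: [0-34 FREE]
Op 4: b = malloc(1) -> b = 0; heap: [0-0 ALLOC][1-34 FREE]
Op 5: c = malloc(7) -> c = 1; heap: [0-0 ALLOC][1-7 ALLOC][8-34 FREE]
free(c): c = 1 -> block [1-7 ALLOC]; mark free, coalesce with adjacent free neighbors -> [0-0 ALLOC][1-34 FREE]

Answer: [0-0 ALLOC][1-34 FREE]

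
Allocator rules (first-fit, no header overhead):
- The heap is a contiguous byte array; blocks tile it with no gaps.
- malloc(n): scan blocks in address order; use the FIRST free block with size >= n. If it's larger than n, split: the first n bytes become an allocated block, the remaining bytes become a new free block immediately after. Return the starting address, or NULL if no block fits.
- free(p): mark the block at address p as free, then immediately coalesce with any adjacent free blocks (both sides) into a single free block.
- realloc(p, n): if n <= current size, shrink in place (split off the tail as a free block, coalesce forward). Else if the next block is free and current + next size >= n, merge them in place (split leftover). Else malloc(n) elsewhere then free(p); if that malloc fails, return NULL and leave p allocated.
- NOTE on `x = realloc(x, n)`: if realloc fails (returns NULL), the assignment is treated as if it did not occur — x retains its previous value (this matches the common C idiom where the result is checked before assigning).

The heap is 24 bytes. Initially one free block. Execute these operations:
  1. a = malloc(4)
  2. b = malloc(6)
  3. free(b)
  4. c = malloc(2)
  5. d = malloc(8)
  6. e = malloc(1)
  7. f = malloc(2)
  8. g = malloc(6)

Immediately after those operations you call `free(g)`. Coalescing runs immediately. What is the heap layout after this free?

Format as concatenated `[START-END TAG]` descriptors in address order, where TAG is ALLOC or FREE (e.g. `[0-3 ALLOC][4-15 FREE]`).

Op 1: a = malloc(4) -> a = 0; heap: [0-3 ALLOC][4-23 FREE]
Op 2: b = malloc(6) -> b = 4; heap: [0-3 ALLOC][4-9 ALLOC][10-23 FREE]
Op 3: free(b) -> (freed b); heap: [0-3 ALLOC][4-23 FREE]
Op 4: c = malloc(2) -> c = 4; heap: [0-3 ALLOC][4-5 ALLOC][6-23 FREE]
Op 5: d = malloc(8) -> d = 6; heap: [0-3 ALLOC][4-5 ALLOC][6-13 ALLOC][14-23 FREE]
Op 6: e = malloc(1) -> e = 14; heap: [0-3 ALLOC][4-5 ALLOC][6-13 ALLOC][14-14 ALLOC][15-23 FREE]
Op 7: f = malloc(2) -> f = 15; heap: [0-3 ALLOC][4-5 ALLOC][6-13 ALLOC][14-14 ALLOC][15-16 ALLOC][17-23 FREE]
Op 8: g = malloc(6) -> g = 17; heap: [0-3 ALLOC][4-5 ALLOC][6-13 ALLOC][14-14 ALLOC][15-16 ALLOC][17-22 ALLOC][23-23 FREE]
free(g): g = 17 -> block [17-22 ALLOC]; mark free, coalesce with adjacent free neighbors -> [0-3 ALLOC][4-5 ALLOC][6-13 ALLOC][14-14 ALLOC][15-16 ALLOC][17-23 FREE]

Answer: [0-3 ALLOC][4-5 ALLOC][6-13 ALLOC][14-14 ALLOC][15-16 ALLOC][17-23 FREE]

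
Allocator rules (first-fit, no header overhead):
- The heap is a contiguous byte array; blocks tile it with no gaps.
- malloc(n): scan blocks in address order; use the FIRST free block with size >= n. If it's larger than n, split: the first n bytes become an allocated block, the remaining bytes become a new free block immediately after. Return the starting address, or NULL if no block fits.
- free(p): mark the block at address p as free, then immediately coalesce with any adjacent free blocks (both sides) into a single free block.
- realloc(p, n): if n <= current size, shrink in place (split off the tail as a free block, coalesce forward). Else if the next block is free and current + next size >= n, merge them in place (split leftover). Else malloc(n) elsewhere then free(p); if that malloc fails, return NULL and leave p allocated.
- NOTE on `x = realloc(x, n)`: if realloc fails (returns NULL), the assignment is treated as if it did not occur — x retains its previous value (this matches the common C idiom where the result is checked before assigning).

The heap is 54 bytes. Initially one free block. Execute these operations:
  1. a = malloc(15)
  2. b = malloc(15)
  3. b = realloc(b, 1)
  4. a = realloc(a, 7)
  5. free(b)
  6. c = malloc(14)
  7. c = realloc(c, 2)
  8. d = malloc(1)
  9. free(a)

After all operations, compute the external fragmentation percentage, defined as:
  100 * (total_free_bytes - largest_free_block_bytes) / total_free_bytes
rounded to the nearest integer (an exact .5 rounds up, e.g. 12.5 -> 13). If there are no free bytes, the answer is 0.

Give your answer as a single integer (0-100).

Op 1: a = malloc(15) -> a = 0; heap: [0-14 ALLOC][15-53 FREE]
Op 2: b = malloc(15) -> b = 15; heap: [0-14 ALLOC][15-29 ALLOC][30-53 FREE]
Op 3: b = realloc(b, 1) -> b = 15; heap: [0-14 ALLOC][15-15 ALLOC][16-53 FREE]
Op 4: a = realloc(a, 7) -> a = 0; heap: [0-6 ALLOC][7-14 FREE][15-15 ALLOC][16-53 FREE]
Op 5: free(b) -> (freed b); heap: [0-6 ALLOC][7-53 FREE]
Op 6: c = malloc(14) -> c = 7; heap: [0-6 ALLOC][7-20 ALLOC][21-53 FREE]
Op 7: c = realloc(c, 2) -> c = 7; heap: [0-6 ALLOC][7-8 ALLOC][9-53 FREE]
Op 8: d = malloc(1) -> d = 9; heap: [0-6 ALLOC][7-8 ALLOC][9-9 ALLOC][10-53 FREE]
Op 9: free(a) -> (freed a); heap: [0-6 FREE][7-8 ALLOC][9-9 ALLOC][10-53 FREE]
Free blocks: [7 44] total_free=51 largest=44 -> 100*(51-44)/51 = 700/51 ≈ 13.725 -> rounds to 14

Answer: 14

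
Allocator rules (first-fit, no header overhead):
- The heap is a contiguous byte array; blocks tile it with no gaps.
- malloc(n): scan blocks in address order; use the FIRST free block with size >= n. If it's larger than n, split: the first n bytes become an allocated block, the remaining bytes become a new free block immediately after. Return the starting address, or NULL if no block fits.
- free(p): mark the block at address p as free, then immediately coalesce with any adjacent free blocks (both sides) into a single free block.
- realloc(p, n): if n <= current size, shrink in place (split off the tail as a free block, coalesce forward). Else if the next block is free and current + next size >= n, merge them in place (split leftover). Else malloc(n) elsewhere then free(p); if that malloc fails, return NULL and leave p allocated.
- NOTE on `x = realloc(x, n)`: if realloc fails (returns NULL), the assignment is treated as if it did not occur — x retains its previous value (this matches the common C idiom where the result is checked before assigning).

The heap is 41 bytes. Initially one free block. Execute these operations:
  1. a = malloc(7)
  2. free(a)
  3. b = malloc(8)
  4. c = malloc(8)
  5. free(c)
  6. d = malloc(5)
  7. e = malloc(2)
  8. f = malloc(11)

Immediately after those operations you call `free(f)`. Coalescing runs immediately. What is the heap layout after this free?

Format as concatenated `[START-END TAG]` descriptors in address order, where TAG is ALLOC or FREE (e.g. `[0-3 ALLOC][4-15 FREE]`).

Op 1: a = malloc(7) -> a = 0; heap: [0-6 ALLOC][7-40 FREE]
Op 2: free(a) -> (freed a); heap: [0-40 FREE]
Op 3: b = malloc(8) -> b = 0; heap: [0-7 ALLOC][8-40 FREE]
Op 4: c = malloc(8) -> c = 8; heap: [0-7 ALLOC][8-15 ALLOC][16-40 FREE]
Op 5: free(c) -> (freed c); heap: [0-7 ALLOC][8-40 FREE]
Op 6: d = malloc(5) -> d = 8; heap: [0-7 ALLOC][8-12 ALLOC][13-40 FREE]
Op 7: e = malloc(2) -> e = 13; heap: [0-7 ALLOC][8-12 ALLOC][13-14 ALLOC][15-40 FREE]
Op 8: f = malloc(11) -> f = 15; heap: [0-7 ALLOC][8-12 ALLOC][13-14 ALLOC][15-25 ALLOC][26-40 FREE]
free(f): f = 15 -> block [15-25 ALLOC]; mark free, coalesce with adjacent free neighbors -> [0-7 ALLOC][8-12 ALLOC][13-14 ALLOC][15-40 FREE]

Answer: [0-7 ALLOC][8-12 ALLOC][13-14 ALLOC][15-40 FREE]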